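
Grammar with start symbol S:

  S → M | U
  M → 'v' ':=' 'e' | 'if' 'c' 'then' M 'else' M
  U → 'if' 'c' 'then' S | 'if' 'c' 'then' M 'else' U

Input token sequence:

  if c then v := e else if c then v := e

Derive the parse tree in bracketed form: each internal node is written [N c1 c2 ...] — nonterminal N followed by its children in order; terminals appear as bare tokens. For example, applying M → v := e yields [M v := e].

[S [U if c then [M v := e] else [U if c then [S [M v := e]]]]]

S
U
if c then M else U
if c then v := e else U
if c then v := e else if c then S
if c then v := e else if c then M
if c then v := e else if c then v := e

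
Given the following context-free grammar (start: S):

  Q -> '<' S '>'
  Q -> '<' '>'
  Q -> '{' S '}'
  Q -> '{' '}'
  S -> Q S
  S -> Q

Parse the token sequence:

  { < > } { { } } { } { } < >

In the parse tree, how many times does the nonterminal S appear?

[S [Q { [S [Q < >]] }] [S [Q { [S [Q { }]] }] [S [Q { }] [S [Q { }] [S [Q < >]]]]]]

7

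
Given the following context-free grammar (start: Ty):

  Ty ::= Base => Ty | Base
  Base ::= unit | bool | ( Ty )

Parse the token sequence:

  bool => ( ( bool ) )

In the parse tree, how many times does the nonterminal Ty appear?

[Ty [Base bool] => [Ty [Base ( [Ty [Base ( [Ty [Base bool]] )]] )]]]

4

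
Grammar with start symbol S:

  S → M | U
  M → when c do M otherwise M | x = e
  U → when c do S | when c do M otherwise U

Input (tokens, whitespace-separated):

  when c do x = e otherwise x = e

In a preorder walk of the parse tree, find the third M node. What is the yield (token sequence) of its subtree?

x = e

[S [M when c do [M x = e] otherwise [M x = e]]]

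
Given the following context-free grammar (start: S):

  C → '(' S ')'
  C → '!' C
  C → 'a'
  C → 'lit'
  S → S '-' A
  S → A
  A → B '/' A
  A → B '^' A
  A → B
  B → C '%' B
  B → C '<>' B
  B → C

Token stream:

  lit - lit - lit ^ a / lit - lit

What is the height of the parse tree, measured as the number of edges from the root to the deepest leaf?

7

[S [S [S [S [A [B [C lit]]]] - [A [B [C lit]]]] - [A [B [C lit]] ^ [A [B [C a]] / [A [B [C lit]]]]]] - [A [B [C lit]]]]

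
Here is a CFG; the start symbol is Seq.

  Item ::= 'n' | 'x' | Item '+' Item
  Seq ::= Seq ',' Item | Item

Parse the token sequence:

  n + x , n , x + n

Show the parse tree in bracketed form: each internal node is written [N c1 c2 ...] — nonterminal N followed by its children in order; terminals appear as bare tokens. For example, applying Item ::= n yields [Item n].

Seq
Seq , Item
Seq , Item , Item
Item , Item , Item
Item + Item , Item , Item
n + Item , Item , Item
n + x , Item , Item
n + x , n , Item
n + x , n , Item + Item
n + x , n , x + Item
n + x , n , x + n

[Seq [Seq [Seq [Item [Item n] + [Item x]]] , [Item n]] , [Item [Item x] + [Item n]]]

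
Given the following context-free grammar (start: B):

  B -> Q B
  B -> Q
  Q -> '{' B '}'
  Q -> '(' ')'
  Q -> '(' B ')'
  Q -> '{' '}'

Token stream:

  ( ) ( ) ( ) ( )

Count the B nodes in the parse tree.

[B [Q ( )] [B [Q ( )] [B [Q ( )] [B [Q ( )]]]]]

4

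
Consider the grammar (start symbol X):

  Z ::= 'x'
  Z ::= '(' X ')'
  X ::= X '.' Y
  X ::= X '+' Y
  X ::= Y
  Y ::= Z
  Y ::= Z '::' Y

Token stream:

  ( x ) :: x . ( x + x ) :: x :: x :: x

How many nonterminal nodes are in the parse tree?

23

[X [X [Y [Z ( [X [Y [Z x]]] )] :: [Y [Z x]]]] . [Y [Z ( [X [X [Y [Z x]]] + [Y [Z x]]] )] :: [Y [Z x] :: [Y [Z x] :: [Y [Z x]]]]]]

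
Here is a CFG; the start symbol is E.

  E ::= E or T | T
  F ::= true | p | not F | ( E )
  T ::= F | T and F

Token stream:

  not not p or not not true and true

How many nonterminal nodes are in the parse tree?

[E [E [T [F not [F not [F p]]]]] or [T [T [F not [F not [F true]]]] and [F true]]]

12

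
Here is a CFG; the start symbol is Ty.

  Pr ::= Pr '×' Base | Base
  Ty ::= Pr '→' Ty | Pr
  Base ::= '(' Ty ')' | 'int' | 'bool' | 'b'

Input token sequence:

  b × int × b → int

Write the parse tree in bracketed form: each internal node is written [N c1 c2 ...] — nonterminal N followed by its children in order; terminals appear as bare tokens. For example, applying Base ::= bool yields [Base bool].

[Ty [Pr [Pr [Pr [Base b]] × [Base int]] × [Base b]] → [Ty [Pr [Base int]]]]

Ty
Pr → Ty
Pr × Base → Ty
Pr × Base × Base → Ty
Base × Base × Base → Ty
b × Base × Base → Ty
b × int × Base → Ty
b × int × b → Ty
b × int × b → Pr
b × int × b → Base
b × int × b → int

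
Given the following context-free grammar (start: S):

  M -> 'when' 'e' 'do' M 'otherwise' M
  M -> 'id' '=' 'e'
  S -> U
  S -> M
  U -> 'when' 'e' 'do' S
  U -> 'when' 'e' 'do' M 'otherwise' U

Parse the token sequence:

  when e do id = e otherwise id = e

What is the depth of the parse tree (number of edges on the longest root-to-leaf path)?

[S [M when e do [M id = e] otherwise [M id = e]]]

3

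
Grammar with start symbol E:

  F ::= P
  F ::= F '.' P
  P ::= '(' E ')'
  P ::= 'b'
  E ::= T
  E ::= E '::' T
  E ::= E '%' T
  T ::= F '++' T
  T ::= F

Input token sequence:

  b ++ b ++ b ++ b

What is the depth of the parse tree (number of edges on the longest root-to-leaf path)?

7

[E [T [F [P b]] ++ [T [F [P b]] ++ [T [F [P b]] ++ [T [F [P b]]]]]]]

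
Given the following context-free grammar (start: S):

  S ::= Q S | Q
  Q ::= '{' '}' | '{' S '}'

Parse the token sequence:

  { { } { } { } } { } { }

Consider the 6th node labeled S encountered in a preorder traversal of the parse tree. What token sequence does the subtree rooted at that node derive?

[S [Q { [S [Q { }] [S [Q { }] [S [Q { }]]]] }] [S [Q { }] [S [Q { }]]]]

{ }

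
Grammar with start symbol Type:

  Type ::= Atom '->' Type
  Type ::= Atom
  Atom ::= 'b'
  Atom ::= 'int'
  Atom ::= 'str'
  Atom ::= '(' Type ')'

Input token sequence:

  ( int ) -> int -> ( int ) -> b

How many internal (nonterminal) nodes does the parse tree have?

12

[Type [Atom ( [Type [Atom int]] )] -> [Type [Atom int] -> [Type [Atom ( [Type [Atom int]] )] -> [Type [Atom b]]]]]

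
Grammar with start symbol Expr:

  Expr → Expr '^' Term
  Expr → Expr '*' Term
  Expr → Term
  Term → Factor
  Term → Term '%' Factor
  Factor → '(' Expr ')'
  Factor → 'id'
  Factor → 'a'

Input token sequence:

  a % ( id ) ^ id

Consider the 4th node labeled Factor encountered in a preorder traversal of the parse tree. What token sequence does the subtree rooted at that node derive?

id

[Expr [Expr [Term [Term [Factor a]] % [Factor ( [Expr [Term [Factor id]]] )]]] ^ [Term [Factor id]]]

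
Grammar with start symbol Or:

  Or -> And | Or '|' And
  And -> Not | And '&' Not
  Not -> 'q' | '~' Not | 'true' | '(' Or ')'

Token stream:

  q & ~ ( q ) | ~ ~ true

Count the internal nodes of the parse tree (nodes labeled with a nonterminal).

14

[Or [Or [And [And [Not q]] & [Not ~ [Not ( [Or [And [Not q]]] )]]]] | [And [Not ~ [Not ~ [Not true]]]]]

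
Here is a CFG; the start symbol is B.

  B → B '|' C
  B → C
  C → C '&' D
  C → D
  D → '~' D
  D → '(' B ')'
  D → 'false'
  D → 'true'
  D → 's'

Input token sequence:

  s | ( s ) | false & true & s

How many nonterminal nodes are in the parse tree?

[B [B [B [C [D s]]] | [C [D ( [B [C [D s]]] )]]] | [C [C [C [D false]] & [D true]] & [D s]]]

16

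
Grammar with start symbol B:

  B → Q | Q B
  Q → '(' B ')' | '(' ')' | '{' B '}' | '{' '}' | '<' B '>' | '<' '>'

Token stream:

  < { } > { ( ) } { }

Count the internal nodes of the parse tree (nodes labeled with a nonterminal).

10

[B [Q < [B [Q { }]] >] [B [Q { [B [Q ( )]] }] [B [Q { }]]]]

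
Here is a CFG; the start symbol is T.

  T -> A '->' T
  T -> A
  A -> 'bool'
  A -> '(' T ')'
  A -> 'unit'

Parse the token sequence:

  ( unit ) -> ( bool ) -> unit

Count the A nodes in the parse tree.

5

[T [A ( [T [A unit]] )] -> [T [A ( [T [A bool]] )] -> [T [A unit]]]]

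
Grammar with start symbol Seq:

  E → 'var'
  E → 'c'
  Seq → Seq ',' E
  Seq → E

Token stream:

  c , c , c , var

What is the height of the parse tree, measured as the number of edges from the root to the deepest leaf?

[Seq [Seq [Seq [Seq [E c]] , [E c]] , [E c]] , [E var]]

5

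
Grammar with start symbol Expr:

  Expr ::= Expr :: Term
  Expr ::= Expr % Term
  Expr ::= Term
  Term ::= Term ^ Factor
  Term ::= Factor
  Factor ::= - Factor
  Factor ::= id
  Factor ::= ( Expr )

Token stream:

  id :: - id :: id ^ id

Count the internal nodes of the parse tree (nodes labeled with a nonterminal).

[Expr [Expr [Expr [Term [Factor id]]] :: [Term [Factor - [Factor id]]]] :: [Term [Term [Factor id]] ^ [Factor id]]]

12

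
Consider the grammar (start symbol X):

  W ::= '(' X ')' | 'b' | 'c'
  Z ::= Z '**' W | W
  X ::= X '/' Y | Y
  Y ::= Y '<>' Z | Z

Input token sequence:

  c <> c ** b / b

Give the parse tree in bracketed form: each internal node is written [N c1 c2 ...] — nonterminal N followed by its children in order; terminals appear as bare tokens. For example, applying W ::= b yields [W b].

X
X / Y
Y / Y
Y <> Z / Y
Z <> Z / Y
W <> Z / Y
c <> Z / Y
c <> Z ** W / Y
c <> W ** W / Y
c <> c ** W / Y
c <> c ** b / Y
c <> c ** b / Z
c <> c ** b / W
c <> c ** b / b

[X [X [Y [Y [Z [W c]]] <> [Z [Z [W c]] ** [W b]]]] / [Y [Z [W b]]]]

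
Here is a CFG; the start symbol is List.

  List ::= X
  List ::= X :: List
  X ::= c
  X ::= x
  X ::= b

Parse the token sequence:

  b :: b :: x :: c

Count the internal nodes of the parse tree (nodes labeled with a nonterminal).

8

[List [X b] :: [List [X b] :: [List [X x] :: [List [X c]]]]]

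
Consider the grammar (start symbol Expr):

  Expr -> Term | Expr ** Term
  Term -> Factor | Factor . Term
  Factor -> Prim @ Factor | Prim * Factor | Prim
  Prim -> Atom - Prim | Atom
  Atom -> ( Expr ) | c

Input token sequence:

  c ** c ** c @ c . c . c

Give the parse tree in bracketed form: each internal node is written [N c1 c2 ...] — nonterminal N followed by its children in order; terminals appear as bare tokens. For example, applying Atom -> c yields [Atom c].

[Expr [Expr [Expr [Term [Factor [Prim [Atom c]]]]] ** [Term [Factor [Prim [Atom c]]]]] ** [Term [Factor [Prim [Atom c]] @ [Factor [Prim [Atom c]]]] . [Term [Factor [Prim [Atom c]]] . [Term [Factor [Prim [Atom c]]]]]]]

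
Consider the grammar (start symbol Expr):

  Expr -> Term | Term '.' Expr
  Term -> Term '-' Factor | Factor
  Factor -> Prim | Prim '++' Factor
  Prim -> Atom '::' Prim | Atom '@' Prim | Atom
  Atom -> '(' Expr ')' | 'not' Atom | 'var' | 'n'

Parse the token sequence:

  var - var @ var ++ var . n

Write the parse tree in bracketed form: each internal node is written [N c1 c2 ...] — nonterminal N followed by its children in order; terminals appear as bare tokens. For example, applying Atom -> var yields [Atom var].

Expr
Term . Expr
Term - Factor . Expr
Factor - Factor . Expr
Prim - Factor . Expr
Atom - Factor . Expr
var - Factor . Expr
var - Prim ++ Factor . Expr
var - Atom @ Prim ++ Factor . Expr
var - var @ Prim ++ Factor . Expr
var - var @ Atom ++ Factor . Expr
var - var @ var ++ Factor . Expr
var - var @ var ++ Prim . Expr
var - var @ var ++ Atom . Expr
var - var @ var ++ var . Expr
var - var @ var ++ var . Term
var - var @ var ++ var . Factor
var - var @ var ++ var . Prim
var - var @ var ++ var . Atom
var - var @ var ++ var . n

[Expr [Term [Term [Factor [Prim [Atom var]]]] - [Factor [Prim [Atom var] @ [Prim [Atom var]]] ++ [Factor [Prim [Atom var]]]]] . [Expr [Term [Factor [Prim [Atom n]]]]]]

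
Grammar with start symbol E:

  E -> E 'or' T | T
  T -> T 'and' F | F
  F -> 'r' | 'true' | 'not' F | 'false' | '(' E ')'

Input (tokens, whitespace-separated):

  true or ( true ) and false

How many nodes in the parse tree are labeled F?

4

[E [E [T [F true]]] or [T [T [F ( [E [T [F true]]] )]] and [F false]]]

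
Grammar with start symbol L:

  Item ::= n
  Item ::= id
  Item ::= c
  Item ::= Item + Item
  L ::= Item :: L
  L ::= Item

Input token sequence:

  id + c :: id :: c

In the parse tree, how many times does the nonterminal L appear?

3

[L [Item [Item id] + [Item c]] :: [L [Item id] :: [L [Item c]]]]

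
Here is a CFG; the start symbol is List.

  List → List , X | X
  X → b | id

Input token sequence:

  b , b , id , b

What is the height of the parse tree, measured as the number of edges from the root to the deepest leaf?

[List [List [List [List [X b]] , [X b]] , [X id]] , [X b]]

5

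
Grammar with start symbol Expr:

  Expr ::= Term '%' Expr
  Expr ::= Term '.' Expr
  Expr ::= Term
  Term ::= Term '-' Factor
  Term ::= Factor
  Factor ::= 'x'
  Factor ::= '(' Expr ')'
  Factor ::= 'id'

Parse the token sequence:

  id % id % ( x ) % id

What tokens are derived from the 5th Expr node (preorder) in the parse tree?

id

[Expr [Term [Factor id]] % [Expr [Term [Factor id]] % [Expr [Term [Factor ( [Expr [Term [Factor x]]] )]] % [Expr [Term [Factor id]]]]]]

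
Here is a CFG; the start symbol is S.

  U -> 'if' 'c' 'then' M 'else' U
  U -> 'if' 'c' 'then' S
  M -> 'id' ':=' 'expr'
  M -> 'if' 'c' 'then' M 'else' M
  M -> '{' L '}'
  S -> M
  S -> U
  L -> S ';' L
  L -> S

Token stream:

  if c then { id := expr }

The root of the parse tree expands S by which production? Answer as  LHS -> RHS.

[S [U if c then [S [M { [L [S [M id := expr]]] }]]]]

S -> U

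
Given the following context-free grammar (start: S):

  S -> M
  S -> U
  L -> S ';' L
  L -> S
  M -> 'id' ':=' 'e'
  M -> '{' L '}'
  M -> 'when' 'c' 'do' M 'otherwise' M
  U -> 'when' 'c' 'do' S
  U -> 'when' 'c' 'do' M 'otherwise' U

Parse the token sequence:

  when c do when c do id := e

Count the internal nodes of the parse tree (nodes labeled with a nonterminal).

[S [U when c do [S [U when c do [S [M id := e]]]]]]

6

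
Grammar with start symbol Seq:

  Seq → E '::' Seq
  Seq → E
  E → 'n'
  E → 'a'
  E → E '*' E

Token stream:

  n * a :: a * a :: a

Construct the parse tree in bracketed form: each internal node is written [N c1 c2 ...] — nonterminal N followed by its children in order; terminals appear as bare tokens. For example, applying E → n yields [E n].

Seq
E :: Seq
E * E :: Seq
n * E :: Seq
n * a :: Seq
n * a :: E :: Seq
n * a :: E * E :: Seq
n * a :: a * E :: Seq
n * a :: a * a :: Seq
n * a :: a * a :: E
n * a :: a * a :: a

[Seq [E [E n] * [E a]] :: [Seq [E [E a] * [E a]] :: [Seq [E a]]]]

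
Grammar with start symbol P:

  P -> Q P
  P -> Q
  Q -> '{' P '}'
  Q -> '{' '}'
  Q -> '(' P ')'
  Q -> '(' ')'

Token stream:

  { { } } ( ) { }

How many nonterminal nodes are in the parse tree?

8

[P [Q { [P [Q { }]] }] [P [Q ( )] [P [Q { }]]]]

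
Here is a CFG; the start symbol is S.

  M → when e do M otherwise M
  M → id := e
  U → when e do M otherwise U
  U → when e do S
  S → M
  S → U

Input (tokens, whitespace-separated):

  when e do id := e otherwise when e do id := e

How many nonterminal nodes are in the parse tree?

[S [U when e do [M id := e] otherwise [U when e do [S [M id := e]]]]]

6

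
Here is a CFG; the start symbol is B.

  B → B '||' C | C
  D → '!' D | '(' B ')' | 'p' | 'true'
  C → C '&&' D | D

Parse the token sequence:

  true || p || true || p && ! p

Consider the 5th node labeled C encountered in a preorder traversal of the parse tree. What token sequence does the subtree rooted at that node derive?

p

[B [B [B [B [C [D true]]] || [C [D p]]] || [C [D true]]] || [C [C [D p]] && [D ! [D p]]]]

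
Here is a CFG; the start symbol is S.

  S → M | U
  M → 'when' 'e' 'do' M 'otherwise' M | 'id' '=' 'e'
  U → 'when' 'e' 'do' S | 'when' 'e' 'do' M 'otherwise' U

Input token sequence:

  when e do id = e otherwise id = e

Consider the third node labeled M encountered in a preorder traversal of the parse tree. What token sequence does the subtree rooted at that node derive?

[S [M when e do [M id = e] otherwise [M id = e]]]

id = e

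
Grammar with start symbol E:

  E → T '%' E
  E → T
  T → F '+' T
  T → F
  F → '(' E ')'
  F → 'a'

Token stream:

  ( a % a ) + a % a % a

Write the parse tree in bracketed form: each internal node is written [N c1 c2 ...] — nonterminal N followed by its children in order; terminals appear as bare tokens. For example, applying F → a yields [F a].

[E [T [F ( [E [T [F a]] % [E [T [F a]]]] )] + [T [F a]]] % [E [T [F a]] % [E [T [F a]]]]]

E
T % E
F + T % E
( E ) + T % E
( T % E ) + T % E
( F % E ) + T % E
( a % E ) + T % E
( a % T ) + T % E
( a % F ) + T % E
( a % a ) + T % E
( a % a ) + F % E
( a % a ) + a % E
( a % a ) + a % T % E
( a % a ) + a % F % E
( a % a ) + a % a % E
( a % a ) + a % a % T
( a % a ) + a % a % F
( a % a ) + a % a % a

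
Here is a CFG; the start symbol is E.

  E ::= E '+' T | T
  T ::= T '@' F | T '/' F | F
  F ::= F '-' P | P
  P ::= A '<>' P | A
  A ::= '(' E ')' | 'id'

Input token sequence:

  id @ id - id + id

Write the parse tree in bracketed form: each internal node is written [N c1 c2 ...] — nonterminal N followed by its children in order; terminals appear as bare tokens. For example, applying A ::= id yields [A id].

[E [E [T [T [F [P [A id]]]] @ [F [F [P [A id]]] - [P [A id]]]]] + [T [F [P [A id]]]]]

E
E + T
T + T
T @ F + T
F @ F + T
P @ F + T
A @ F + T
id @ F + T
id @ F - P + T
id @ P - P + T
id @ A - P + T
id @ id - P + T
id @ id - A + T
id @ id - id + T
id @ id - id + F
id @ id - id + P
id @ id - id + A
id @ id - id + id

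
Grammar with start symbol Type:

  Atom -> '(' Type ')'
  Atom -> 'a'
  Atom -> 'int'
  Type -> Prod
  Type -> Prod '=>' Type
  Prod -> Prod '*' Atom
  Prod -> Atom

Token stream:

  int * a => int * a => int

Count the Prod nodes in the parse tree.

[Type [Prod [Prod [Atom int]] * [Atom a]] => [Type [Prod [Prod [Atom int]] * [Atom a]] => [Type [Prod [Atom int]]]]]

5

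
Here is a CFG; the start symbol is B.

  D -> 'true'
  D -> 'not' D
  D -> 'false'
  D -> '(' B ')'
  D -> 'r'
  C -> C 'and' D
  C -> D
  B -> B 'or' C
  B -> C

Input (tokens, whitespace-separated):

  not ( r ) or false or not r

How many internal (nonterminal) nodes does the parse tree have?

14

[B [B [B [C [D not [D ( [B [C [D r]]] )]]]] or [C [D false]]] or [C [D not [D r]]]]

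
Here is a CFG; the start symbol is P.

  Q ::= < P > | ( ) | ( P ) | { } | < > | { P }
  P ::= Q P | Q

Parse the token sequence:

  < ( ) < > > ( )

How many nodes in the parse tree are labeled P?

4

[P [Q < [P [Q ( )] [P [Q < >]]] >] [P [Q ( )]]]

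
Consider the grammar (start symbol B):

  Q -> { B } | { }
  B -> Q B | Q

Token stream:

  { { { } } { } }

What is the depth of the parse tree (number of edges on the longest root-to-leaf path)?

[B [Q { [B [Q { [B [Q { }]] }] [B [Q { }]]] }]]

6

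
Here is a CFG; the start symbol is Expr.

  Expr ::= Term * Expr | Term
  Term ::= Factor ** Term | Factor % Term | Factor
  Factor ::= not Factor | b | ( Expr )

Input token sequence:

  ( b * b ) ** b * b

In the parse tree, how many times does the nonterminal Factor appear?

5

[Expr [Term [Factor ( [Expr [Term [Factor b]] * [Expr [Term [Factor b]]]] )] ** [Term [Factor b]]] * [Expr [Term [Factor b]]]]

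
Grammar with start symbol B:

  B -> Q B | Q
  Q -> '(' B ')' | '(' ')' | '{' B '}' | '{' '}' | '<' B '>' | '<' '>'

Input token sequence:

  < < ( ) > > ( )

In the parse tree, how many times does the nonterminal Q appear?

[B [Q < [B [Q < [B [Q ( )]] >]] >] [B [Q ( )]]]

4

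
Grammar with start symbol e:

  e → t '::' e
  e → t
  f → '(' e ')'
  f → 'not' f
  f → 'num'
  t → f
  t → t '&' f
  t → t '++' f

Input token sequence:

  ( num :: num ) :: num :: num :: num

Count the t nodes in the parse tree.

[e [t [f ( [e [t [f num]] :: [e [t [f num]]]] )]] :: [e [t [f num]] :: [e [t [f num]] :: [e [t [f num]]]]]]

6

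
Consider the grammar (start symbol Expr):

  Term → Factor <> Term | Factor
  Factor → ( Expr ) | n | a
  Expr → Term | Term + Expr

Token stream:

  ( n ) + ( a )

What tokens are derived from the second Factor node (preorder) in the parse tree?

[Expr [Term [Factor ( [Expr [Term [Factor n]]] )]] + [Expr [Term [Factor ( [Expr [Term [Factor a]]] )]]]]

n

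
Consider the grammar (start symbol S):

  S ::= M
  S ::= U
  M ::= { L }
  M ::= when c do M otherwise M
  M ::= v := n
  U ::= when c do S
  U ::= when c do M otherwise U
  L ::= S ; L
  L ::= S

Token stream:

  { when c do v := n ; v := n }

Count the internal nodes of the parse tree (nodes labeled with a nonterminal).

10

[S [M { [L [S [U when c do [S [M v := n]]]] ; [L [S [M v := n]]]] }]]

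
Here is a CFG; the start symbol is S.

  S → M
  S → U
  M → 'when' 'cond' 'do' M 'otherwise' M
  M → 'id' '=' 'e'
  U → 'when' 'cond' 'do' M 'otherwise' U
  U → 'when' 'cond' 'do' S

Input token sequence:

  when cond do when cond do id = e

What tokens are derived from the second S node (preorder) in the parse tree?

[S [U when cond do [S [U when cond do [S [M id = e]]]]]]

when cond do id = e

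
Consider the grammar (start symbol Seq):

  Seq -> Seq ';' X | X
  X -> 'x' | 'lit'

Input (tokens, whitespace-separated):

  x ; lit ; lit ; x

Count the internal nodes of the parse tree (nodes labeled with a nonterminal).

8

[Seq [Seq [Seq [Seq [X x]] ; [X lit]] ; [X lit]] ; [X x]]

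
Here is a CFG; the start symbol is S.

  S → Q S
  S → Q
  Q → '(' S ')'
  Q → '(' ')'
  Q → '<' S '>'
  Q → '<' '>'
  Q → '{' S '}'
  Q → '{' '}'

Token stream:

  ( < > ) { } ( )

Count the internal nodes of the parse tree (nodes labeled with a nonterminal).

[S [Q ( [S [Q < >]] )] [S [Q { }] [S [Q ( )]]]]

8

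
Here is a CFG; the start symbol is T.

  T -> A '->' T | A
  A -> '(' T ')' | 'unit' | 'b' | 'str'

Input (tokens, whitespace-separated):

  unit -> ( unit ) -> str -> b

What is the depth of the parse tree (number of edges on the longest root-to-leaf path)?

5

[T [A unit] -> [T [A ( [T [A unit]] )] -> [T [A str] -> [T [A b]]]]]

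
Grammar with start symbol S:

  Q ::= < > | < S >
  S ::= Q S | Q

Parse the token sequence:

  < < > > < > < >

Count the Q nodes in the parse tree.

[S [Q < [S [Q < >]] >] [S [Q < >] [S [Q < >]]]]

4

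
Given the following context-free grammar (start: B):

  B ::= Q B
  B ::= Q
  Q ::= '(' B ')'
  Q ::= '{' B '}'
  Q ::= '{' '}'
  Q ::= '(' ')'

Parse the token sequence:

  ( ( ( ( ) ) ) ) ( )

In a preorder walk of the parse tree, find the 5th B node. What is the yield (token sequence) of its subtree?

[B [Q ( [B [Q ( [B [Q ( [B [Q ( )]] )]] )]] )] [B [Q ( )]]]

( )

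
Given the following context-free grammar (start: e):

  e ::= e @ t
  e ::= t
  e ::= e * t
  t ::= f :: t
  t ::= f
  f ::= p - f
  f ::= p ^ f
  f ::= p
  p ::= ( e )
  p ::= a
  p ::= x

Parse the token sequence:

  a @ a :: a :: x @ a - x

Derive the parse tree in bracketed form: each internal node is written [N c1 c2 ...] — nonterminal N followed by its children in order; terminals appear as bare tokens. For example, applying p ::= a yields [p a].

e
e @ t
e @ t @ t
t @ t @ t
f @ t @ t
p @ t @ t
a @ t @ t
a @ f :: t @ t
a @ p :: t @ t
a @ a :: t @ t
a @ a :: f :: t @ t
a @ a :: p :: t @ t
a @ a :: a :: t @ t
a @ a :: a :: f @ t
a @ a :: a :: p @ t
a @ a :: a :: x @ t
a @ a :: a :: x @ f
a @ a :: a :: x @ p - f
a @ a :: a :: x @ a - f
a @ a :: a :: x @ a - p
a @ a :: a :: x @ a - x

[e [e [e [t [f [p a]]]] @ [t [f [p a]] :: [t [f [p a]] :: [t [f [p x]]]]]] @ [t [f [p a] - [f [p x]]]]]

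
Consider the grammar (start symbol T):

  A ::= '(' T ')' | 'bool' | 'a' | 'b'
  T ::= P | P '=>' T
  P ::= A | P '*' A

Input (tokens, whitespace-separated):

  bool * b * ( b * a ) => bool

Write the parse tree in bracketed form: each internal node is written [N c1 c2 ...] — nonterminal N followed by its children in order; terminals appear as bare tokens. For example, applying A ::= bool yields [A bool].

T
P => T
P * A => T
P * A * A => T
A * A * A => T
bool * A * A => T
bool * b * A => T
bool * b * ( T ) => T
bool * b * ( P ) => T
bool * b * ( P * A ) => T
bool * b * ( A * A ) => T
bool * b * ( b * A ) => T
bool * b * ( b * a ) => T
bool * b * ( b * a ) => P
bool * b * ( b * a ) => A
bool * b * ( b * a ) => bool

[T [P [P [P [A bool]] * [A b]] * [A ( [T [P [P [A b]] * [A a]]] )]] => [T [P [A bool]]]]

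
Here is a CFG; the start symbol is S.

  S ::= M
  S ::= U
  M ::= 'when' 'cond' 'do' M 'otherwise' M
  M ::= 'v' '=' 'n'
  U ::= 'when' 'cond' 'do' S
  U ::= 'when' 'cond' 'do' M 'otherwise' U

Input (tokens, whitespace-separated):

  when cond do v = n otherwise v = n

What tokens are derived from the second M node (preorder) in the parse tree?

[S [M when cond do [M v = n] otherwise [M v = n]]]

v = n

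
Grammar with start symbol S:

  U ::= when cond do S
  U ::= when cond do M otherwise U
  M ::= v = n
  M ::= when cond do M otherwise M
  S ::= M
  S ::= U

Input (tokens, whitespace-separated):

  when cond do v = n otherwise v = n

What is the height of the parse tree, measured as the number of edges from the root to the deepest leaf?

3

[S [M when cond do [M v = n] otherwise [M v = n]]]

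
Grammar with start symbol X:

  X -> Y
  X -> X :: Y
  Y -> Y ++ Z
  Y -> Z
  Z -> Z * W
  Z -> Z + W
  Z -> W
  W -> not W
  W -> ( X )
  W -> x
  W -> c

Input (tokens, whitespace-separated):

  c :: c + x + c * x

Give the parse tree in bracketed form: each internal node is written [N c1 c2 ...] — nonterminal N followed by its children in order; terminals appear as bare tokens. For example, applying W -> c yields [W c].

X
X :: Y
Y :: Y
Z :: Y
W :: Y
c :: Y
c :: Z
c :: Z * W
c :: Z + W * W
c :: Z + W + W * W
c :: W + W + W * W
c :: c + W + W * W
c :: c + x + W * W
c :: c + x + c * W
c :: c + x + c * x

[X [X [Y [Z [W c]]]] :: [Y [Z [Z [Z [Z [W c]] + [W x]] + [W c]] * [W x]]]]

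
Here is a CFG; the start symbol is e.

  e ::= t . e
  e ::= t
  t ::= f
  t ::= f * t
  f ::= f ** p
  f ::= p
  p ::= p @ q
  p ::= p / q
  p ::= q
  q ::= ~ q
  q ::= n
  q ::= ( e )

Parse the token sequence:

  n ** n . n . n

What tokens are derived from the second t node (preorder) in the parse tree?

n

[e [t [f [f [p [q n]]] ** [p [q n]]]] . [e [t [f [p [q n]]]] . [e [t [f [p [q n]]]]]]]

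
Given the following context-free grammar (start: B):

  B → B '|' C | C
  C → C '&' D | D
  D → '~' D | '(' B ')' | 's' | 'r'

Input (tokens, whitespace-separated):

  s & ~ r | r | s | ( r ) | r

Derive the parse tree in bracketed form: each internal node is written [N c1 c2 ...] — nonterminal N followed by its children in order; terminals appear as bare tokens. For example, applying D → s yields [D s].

[B [B [B [B [B [C [C [D s]] & [D ~ [D r]]]] | [C [D r]]] | [C [D s]]] | [C [D ( [B [C [D r]]] )]]] | [C [D r]]]

B
B | C
B | C | C
B | C | C | C
B | C | C | C | C
C | C | C | C | C
C & D | C | C | C | C
D & D | C | C | C | C
s & D | C | C | C | C
s & ~ D | C | C | C | C
s & ~ r | C | C | C | C
s & ~ r | D | C | C | C
s & ~ r | r | C | C | C
s & ~ r | r | D | C | C
s & ~ r | r | s | C | C
s & ~ r | r | s | D | C
s & ~ r | r | s | ( B ) | C
s & ~ r | r | s | ( C ) | C
s & ~ r | r | s | ( D ) | C
s & ~ r | r | s | ( r ) | C
s & ~ r | r | s | ( r ) | D
s & ~ r | r | s | ( r ) | r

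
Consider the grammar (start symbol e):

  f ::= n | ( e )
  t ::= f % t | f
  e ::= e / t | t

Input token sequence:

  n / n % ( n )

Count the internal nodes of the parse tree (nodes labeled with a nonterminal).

[e [e [t [f n]]] / [t [f n] % [t [f ( [e [t [f n]]] )]]]]

11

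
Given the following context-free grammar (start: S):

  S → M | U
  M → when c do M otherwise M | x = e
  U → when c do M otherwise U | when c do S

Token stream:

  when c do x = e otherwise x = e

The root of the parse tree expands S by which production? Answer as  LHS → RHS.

S → M

[S [M when c do [M x = e] otherwise [M x = e]]]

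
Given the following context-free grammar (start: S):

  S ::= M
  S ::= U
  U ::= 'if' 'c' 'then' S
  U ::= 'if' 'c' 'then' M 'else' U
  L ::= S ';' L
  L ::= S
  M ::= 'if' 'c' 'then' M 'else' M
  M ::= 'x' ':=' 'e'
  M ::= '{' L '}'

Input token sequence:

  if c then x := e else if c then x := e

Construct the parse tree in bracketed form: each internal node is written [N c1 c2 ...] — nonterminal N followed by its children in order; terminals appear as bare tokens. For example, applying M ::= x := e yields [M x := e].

S
U
if c then M else U
if c then x := e else U
if c then x := e else if c then S
if c then x := e else if c then M
if c then x := e else if c then x := e

[S [U if c then [M x := e] else [U if c then [S [M x := e]]]]]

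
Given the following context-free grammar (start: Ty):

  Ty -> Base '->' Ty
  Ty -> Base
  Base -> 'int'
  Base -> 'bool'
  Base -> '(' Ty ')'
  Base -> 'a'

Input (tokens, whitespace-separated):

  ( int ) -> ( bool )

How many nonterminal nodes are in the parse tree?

8

[Ty [Base ( [Ty [Base int]] )] -> [Ty [Base ( [Ty [Base bool]] )]]]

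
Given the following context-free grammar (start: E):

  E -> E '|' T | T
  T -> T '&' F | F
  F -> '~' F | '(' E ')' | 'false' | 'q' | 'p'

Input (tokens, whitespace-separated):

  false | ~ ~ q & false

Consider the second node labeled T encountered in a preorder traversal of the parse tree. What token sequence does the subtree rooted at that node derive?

~ ~ q & false

[E [E [T [F false]]] | [T [T [F ~ [F ~ [F q]]]] & [F false]]]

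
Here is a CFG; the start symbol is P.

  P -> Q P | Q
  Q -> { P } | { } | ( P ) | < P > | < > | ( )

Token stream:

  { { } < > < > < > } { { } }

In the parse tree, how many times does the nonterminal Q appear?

7

[P [Q { [P [Q { }] [P [Q < >] [P [Q < >] [P [Q < >]]]]] }] [P [Q { [P [Q { }]] }]]]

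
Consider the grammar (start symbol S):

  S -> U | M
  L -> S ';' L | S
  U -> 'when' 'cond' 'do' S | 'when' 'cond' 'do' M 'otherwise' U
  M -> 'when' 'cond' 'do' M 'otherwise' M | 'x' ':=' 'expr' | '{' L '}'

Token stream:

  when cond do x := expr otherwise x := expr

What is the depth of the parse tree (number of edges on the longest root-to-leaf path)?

3

[S [M when cond do [M x := expr] otherwise [M x := expr]]]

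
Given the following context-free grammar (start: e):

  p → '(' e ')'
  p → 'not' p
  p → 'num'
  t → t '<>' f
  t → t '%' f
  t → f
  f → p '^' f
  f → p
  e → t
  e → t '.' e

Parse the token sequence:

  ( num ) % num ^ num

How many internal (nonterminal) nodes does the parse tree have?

[e [t [t [f [p ( [e [t [f [p num]]]] )]]] % [f [p num] ^ [f [p num]]]]]

13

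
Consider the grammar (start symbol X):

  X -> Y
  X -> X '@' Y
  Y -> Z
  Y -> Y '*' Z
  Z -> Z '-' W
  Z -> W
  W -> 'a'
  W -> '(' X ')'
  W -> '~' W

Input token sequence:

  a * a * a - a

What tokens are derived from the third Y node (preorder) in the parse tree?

a

[X [Y [Y [Y [Z [W a]]] * [Z [W a]]] * [Z [Z [W a]] - [W a]]]]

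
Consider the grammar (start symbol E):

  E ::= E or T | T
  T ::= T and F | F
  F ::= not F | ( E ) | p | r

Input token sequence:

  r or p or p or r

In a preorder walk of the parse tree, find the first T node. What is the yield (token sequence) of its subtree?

r

[E [E [E [E [T [F r]]] or [T [F p]]] or [T [F p]]] or [T [F r]]]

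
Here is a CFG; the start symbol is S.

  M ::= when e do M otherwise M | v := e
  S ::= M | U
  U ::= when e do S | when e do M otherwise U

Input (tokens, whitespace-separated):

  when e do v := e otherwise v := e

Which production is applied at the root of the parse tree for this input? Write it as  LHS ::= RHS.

S ::= M

[S [M when e do [M v := e] otherwise [M v := e]]]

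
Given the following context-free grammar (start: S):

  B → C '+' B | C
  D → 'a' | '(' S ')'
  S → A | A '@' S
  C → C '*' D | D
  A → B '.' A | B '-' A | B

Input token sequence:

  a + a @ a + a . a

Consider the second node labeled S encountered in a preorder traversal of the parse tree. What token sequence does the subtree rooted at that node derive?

[S [A [B [C [D a]] + [B [C [D a]]]]] @ [S [A [B [C [D a]] + [B [C [D a]]]] . [A [B [C [D a]]]]]]]

a + a . a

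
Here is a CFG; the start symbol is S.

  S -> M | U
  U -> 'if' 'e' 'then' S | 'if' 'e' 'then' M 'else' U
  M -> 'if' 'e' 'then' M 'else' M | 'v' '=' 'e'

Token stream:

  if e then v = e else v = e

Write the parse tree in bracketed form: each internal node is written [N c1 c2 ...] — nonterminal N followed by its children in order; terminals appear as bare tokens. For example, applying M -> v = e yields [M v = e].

[S [M if e then [M v = e] else [M v = e]]]

S
M
if e then M else M
if e then v = e else M
if e then v = e else v = e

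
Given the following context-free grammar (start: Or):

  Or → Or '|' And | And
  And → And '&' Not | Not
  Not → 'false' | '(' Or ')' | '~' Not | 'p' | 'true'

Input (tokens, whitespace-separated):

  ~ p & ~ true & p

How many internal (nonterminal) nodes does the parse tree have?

[Or [And [And [And [Not ~ [Not p]]] & [Not ~ [Not true]]] & [Not p]]]

9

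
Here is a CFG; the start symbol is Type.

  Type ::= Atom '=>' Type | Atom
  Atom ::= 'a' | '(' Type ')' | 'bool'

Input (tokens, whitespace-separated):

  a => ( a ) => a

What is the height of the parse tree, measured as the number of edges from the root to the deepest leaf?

[Type [Atom a] => [Type [Atom ( [Type [Atom a]] )] => [Type [Atom a]]]]

5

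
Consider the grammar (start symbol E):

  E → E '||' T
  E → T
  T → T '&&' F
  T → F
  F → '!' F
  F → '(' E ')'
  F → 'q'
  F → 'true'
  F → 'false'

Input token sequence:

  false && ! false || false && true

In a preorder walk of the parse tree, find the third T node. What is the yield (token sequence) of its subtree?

[E [E [T [T [F false]] && [F ! [F false]]]] || [T [T [F false]] && [F true]]]

false && true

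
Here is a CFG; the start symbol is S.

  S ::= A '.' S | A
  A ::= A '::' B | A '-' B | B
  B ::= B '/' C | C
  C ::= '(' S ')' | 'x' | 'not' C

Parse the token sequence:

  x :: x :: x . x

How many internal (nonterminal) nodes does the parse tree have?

14

[S [A [A [A [B [C x]]] :: [B [C x]]] :: [B [C x]]] . [S [A [B [C x]]]]]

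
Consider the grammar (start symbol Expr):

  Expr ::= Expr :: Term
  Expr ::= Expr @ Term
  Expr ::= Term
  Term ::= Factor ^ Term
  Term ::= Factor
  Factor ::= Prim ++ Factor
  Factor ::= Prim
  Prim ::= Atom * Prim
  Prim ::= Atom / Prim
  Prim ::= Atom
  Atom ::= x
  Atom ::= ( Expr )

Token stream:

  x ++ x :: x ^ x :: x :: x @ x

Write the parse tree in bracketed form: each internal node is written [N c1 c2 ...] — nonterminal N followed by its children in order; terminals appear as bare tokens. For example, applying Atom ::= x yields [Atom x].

[Expr [Expr [Expr [Expr [Expr [Term [Factor [Prim [Atom x]] ++ [Factor [Prim [Atom x]]]]]] :: [Term [Factor [Prim [Atom x]]] ^ [Term [Factor [Prim [Atom x]]]]]] :: [Term [Factor [Prim [Atom x]]]]] :: [Term [Factor [Prim [Atom x]]]]] @ [Term [Factor [Prim [Atom x]]]]]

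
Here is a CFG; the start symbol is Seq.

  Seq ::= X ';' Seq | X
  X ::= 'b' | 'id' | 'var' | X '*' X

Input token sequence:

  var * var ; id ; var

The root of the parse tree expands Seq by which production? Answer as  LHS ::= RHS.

[Seq [X [X var] * [X var]] ; [Seq [X id] ; [Seq [X var]]]]

Seq ::= X ';' Seq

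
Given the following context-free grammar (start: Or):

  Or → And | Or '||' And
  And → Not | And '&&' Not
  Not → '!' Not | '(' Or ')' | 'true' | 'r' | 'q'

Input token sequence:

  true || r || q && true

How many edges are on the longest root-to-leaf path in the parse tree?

[Or [Or [Or [And [Not true]]] || [And [Not r]]] || [And [And [Not q]] && [Not true]]]

5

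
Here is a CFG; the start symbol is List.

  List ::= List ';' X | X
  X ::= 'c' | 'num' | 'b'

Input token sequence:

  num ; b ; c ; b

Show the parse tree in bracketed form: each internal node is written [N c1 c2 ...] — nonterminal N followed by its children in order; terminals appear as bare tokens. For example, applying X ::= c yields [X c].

List
List ; X
List ; X ; X
List ; X ; X ; X
X ; X ; X ; X
num ; X ; X ; X
num ; b ; X ; X
num ; b ; c ; X
num ; b ; c ; b

[List [List [List [List [X num]] ; [X b]] ; [X c]] ; [X b]]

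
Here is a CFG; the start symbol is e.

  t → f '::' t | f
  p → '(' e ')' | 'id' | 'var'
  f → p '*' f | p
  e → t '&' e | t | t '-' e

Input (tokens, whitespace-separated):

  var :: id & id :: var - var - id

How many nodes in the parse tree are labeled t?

[e [t [f [p var]] :: [t [f [p id]]]] & [e [t [f [p id]] :: [t [f [p var]]]] - [e [t [f [p var]]] - [e [t [f [p id]]]]]]]

6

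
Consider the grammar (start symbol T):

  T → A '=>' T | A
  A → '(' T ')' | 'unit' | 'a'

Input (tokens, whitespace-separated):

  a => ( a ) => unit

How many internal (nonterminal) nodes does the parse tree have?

[T [A a] => [T [A ( [T [A a]] )] => [T [A unit]]]]

8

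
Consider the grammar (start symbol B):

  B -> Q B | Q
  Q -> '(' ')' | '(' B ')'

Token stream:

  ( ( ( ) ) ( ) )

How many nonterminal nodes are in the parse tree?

8

[B [Q ( [B [Q ( [B [Q ( )]] )] [B [Q ( )]]] )]]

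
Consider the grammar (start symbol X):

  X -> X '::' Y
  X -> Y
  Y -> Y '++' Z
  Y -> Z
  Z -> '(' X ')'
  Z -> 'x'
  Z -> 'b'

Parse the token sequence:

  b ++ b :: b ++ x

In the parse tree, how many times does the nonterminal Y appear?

4

[X [X [Y [Y [Z b]] ++ [Z b]]] :: [Y [Y [Z b]] ++ [Z x]]]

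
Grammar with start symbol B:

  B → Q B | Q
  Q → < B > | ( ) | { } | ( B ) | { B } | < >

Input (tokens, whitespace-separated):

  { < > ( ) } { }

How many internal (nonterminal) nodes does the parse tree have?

8

[B [Q { [B [Q < >] [B [Q ( )]]] }] [B [Q { }]]]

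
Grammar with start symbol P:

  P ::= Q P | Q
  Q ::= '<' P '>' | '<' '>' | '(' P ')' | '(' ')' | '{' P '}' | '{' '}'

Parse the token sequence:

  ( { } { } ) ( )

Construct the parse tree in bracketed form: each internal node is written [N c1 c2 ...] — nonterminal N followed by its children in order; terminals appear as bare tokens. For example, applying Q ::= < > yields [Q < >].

[P [Q ( [P [Q { }] [P [Q { }]]] )] [P [Q ( )]]]

P
Q P
( P ) P
( Q P ) P
( { } P ) P
( { } Q ) P
( { } { } ) P
( { } { } ) Q
( { } { } ) ( )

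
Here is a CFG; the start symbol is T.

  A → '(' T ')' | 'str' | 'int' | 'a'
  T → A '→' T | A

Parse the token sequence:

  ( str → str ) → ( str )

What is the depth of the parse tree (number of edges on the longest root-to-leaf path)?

[T [A ( [T [A str] → [T [A str]]] )] → [T [A ( [T [A str]] )]]]

5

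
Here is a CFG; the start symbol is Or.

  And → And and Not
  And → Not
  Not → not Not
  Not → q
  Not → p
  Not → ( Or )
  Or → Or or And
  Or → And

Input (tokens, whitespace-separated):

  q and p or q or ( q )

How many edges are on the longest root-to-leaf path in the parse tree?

6

[Or [Or [Or [And [And [Not q]] and [Not p]]] or [And [Not q]]] or [And [Not ( [Or [And [Not q]]] )]]]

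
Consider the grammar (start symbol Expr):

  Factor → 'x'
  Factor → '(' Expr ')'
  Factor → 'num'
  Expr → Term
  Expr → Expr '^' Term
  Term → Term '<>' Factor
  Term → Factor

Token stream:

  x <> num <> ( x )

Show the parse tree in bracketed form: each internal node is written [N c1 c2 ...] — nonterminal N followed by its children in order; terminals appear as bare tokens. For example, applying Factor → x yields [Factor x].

[Expr [Term [Term [Term [Factor x]] <> [Factor num]] <> [Factor ( [Expr [Term [Factor x]]] )]]]

Expr
Term
Term <> Factor
Term <> Factor <> Factor
Factor <> Factor <> Factor
x <> Factor <> Factor
x <> num <> Factor
x <> num <> ( Expr )
x <> num <> ( Term )
x <> num <> ( Factor )
x <> num <> ( x )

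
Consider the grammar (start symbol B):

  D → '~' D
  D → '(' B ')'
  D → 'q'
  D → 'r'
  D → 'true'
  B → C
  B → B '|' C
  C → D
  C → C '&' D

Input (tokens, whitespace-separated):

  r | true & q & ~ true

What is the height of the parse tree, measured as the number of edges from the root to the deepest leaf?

5

[B [B [C [D r]]] | [C [C [C [D true]] & [D q]] & [D ~ [D true]]]]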